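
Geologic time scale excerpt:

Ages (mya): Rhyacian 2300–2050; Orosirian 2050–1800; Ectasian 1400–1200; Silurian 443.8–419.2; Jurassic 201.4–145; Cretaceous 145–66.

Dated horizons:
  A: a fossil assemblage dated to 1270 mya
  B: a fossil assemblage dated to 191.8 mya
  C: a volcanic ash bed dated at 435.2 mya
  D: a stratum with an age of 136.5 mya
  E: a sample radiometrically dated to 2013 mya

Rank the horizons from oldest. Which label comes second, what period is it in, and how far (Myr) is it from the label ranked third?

A, in the Ectasian; 834.8 million years to C

Sorted oldest-first by Ma: E (2013), A (1270), C (435.2), B (191.8), D (136.5).
The second oldest is A at 1270 Ma, which lies in 1400–1200 Ma: the Ectasian.
The third oldest is C at 435.2 Ma; separation = |1270 − 435.2| = 834.8 Myr.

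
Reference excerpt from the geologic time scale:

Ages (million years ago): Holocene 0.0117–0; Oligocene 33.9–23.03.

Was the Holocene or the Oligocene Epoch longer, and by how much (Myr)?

Oligocene, by 10.8583 million years

Holocene: 0.0117 − 0 = 0.0117 Myr.
Oligocene: 33.9 − 23.03 = 10.87 Myr.
Difference: 10.87 − 0.0117 = 10.8583 Myr, so the Oligocene was longer.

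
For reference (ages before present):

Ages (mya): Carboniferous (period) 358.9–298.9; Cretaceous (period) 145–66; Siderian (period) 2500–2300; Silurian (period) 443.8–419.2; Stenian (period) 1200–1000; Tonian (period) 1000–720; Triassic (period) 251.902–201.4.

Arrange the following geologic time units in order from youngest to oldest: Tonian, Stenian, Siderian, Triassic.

The oldest of these is Siderian (starts 2500 Ma) and the youngest is Triassic (ends 201.4 Ma).
In between, by decreasing start age: Stenian (1200), Tonian (1000).
Listing youngest first means reversing that sequence.

Triassic → Tonian → Stenian → Siderian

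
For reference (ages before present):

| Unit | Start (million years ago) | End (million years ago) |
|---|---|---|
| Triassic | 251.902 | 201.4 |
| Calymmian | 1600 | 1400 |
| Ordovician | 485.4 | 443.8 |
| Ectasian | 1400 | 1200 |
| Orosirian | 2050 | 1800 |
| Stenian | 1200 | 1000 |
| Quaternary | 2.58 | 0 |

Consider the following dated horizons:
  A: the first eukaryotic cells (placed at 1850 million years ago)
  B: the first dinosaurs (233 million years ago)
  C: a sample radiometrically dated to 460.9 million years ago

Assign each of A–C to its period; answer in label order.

A — Orosirian; B — Triassic; C — Ordovician

Match each age against the start–end ranges in the excerpt: A = 1850 Ma → Orosirian (2050–1800); B = 233 Ma → Triassic (251.902–201.4); C = 460.9 Ma → Ordovician (485.4–443.8).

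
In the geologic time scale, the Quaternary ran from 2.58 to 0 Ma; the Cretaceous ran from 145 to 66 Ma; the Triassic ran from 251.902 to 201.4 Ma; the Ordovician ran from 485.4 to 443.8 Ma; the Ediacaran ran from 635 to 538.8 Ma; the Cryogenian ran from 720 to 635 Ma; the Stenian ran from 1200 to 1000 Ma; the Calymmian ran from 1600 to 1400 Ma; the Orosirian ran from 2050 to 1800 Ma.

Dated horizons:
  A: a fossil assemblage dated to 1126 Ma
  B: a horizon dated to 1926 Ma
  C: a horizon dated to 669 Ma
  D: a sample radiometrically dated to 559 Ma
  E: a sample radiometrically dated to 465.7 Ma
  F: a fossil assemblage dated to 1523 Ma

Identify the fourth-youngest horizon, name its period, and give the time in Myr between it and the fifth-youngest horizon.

A, in the Stenian; 397 million years to F

Smaller Ma means younger, so youngest first: E 465.7 < D 559 < C 669 < A 1126 < F 1523 < B 1926.
Counting 4 along gives A (1126 Ma); the excerpt puts that inside the Stenian, 1200–1000 Ma.
Next in line is F (1523 Ma), and 1523 − 1126 = 397 Myr.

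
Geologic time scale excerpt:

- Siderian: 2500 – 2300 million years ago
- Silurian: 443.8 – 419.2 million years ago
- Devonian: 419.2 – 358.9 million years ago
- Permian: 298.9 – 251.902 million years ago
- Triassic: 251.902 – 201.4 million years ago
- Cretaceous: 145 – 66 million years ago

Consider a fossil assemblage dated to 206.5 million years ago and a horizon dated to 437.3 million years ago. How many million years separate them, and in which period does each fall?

Elapsed time: 437.3 − 206.5 = 230.8 Myr.
206.5 Ma lies within 251.902–201.4 Ma: Triassic.
437.3 Ma lies within 443.8–419.2 Ma: Silurian.

230.8 million years apart; the first in the Triassic, the second in the Silurian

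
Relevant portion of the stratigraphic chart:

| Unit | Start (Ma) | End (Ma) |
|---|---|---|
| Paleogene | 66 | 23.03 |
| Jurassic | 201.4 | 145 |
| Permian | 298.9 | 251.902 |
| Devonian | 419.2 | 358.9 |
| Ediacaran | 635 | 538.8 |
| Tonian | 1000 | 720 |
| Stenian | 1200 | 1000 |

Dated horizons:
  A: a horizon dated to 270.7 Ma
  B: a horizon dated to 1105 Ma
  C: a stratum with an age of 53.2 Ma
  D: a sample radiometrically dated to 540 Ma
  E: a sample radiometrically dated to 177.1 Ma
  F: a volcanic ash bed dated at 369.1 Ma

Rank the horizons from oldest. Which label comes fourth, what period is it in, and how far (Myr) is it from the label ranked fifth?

A, in the Permian; 93.6 million years to E

Larger Ma means older, so oldest first: B 1105 > D 540 > F 369.1 > A 270.7 > E 177.1 > C 53.2.
Counting 4 along gives A (270.7 Ma); the excerpt puts that inside the Permian, 298.9–251.902 Ma.
Next in line is E (177.1 Ma), and 270.7 − 177.1 = 93.6 Myr.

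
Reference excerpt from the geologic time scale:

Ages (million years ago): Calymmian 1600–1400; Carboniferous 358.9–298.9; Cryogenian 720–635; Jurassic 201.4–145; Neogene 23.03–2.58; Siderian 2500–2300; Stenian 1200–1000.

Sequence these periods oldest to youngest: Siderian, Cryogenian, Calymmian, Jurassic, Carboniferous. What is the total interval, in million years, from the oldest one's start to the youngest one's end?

Siderian, Calymmian, Cryogenian, Carboniferous, Jurassic; total span 2355 Myr

Start ages (Ma): Siderian 2500, Calymmian 1600, Cryogenian 720, Carboniferous 358.9, Jurassic 201.4.
Ordered oldest to youngest: Siderian, Calymmian, Cryogenian, Carboniferous, Jurassic.
Span = 2500 − 145 = 2355 Myr.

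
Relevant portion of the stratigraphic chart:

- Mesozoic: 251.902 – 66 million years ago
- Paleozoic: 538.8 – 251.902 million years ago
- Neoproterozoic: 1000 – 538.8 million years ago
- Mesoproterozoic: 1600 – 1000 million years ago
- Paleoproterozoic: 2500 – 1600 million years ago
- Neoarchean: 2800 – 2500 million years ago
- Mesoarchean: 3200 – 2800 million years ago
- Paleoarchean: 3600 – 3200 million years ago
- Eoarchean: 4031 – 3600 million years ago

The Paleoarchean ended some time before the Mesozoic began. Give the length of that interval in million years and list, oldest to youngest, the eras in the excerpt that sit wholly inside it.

The Paleoarchean closes at 3200 Ma and the Mesozoic opens at 251.902 Ma, so the interval is 3200 − 251.902 = 2948.098 Myr.
An era fits inside if it starts at or after 3200 Ma and ends at or before 251.902 Ma; oldest first that gives Mesoarchean, Neoarchean, Paleoproterozoic, Mesoproterozoic, Neoproterozoic, Paleozoic.

2948.098 million years; Mesoarchean, Neoarchean, Paleoproterozoic, Mesoproterozoic, Neoproterozoic, Paleozoic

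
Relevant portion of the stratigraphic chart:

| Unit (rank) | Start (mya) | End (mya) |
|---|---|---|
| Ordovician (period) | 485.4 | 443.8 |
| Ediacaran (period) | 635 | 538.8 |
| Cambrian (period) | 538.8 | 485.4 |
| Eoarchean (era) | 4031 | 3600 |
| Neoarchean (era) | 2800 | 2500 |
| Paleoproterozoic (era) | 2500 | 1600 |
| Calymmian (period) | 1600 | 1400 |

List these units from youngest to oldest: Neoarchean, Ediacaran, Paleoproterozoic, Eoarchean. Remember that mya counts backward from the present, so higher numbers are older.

Ediacaran, then Paleoproterozoic, then Neoarchean, then Eoarchean

Sorting by start age (ascending Ma, since larger Ma = older): Ediacaran start 635, Paleoproterozoic start 2500, Neoarchean start 2800, Eoarchean start 4031.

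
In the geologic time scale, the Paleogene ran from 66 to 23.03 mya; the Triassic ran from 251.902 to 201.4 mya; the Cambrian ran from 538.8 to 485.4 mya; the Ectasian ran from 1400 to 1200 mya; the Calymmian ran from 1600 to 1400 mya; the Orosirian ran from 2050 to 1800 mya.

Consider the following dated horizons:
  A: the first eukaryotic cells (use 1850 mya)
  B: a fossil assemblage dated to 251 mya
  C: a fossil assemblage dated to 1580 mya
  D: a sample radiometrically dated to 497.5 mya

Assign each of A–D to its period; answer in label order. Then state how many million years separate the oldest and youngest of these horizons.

A — Orosirian; B — Triassic; C — Calymmian; D — Cambrian; span 1599 million years

A: 1850 Ma lies in 2050–1800 Ma, so Orosirian.
B: 251 Ma lies in 251.902–201.4 Ma, so Triassic.
C: 1580 Ma lies in 1600–1400 Ma, so Calymmian.
D: 497.5 Ma lies in 538.8–485.4 Ma, so Cambrian.
Oldest = 1850 Ma, youngest = 251 Ma → span 1599 Myr.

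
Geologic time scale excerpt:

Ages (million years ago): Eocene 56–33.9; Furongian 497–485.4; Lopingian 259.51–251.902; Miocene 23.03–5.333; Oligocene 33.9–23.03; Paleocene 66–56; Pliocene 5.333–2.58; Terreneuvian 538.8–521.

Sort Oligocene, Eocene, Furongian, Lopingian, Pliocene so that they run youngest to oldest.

Pliocene, Oligocene, Eocene, Lopingian, Furongian

The oldest of these is Furongian (starts 497 Ma) and the youngest is Pliocene (ends 2.58 Ma).
In between, by decreasing start age: Lopingian (259.51), Eocene (56), Oligocene (33.9).
Listing youngest first means reversing that sequence.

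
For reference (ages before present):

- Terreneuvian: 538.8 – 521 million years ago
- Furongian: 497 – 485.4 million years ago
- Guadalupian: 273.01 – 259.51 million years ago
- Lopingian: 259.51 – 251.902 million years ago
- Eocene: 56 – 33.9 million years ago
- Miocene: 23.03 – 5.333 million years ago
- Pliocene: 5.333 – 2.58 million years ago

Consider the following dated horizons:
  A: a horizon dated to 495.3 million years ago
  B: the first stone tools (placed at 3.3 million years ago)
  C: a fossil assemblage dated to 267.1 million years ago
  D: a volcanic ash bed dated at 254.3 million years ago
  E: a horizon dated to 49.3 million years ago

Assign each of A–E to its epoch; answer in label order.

A: 495.3 Ma lies in 497–485.4 Ma, so Furongian.
B: 3.3 Ma lies in 5.333–2.58 Ma, so Pliocene.
C: 267.1 Ma lies in 273.01–259.51 Ma, so Guadalupian.
D: 254.3 Ma lies in 259.51–251.902 Ma, so Lopingian.
E: 49.3 Ma lies in 56–33.9 Ma, so Eocene.

A — Furongian; B — Pliocene; C — Guadalupian; D — Lopingian; E — Eocene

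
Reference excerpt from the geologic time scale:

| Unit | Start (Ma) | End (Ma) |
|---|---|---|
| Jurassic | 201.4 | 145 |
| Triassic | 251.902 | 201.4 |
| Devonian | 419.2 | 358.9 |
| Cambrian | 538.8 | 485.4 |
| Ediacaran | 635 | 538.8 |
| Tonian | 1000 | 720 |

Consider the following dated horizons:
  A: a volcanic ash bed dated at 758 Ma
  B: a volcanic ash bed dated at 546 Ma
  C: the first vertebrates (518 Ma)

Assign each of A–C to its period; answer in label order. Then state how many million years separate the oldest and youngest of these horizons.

A — Tonian; B — Ediacaran; C — Cambrian; span 240 million years

Match each age against the start–end ranges in the excerpt: A = 758 Ma → Tonian (1000–720); B = 546 Ma → Ediacaran (635–538.8); C = 518 Ma → Cambrian (538.8–485.4).
The largest age is 758 Ma and the smallest is 518 Ma; their difference is 240 Myr.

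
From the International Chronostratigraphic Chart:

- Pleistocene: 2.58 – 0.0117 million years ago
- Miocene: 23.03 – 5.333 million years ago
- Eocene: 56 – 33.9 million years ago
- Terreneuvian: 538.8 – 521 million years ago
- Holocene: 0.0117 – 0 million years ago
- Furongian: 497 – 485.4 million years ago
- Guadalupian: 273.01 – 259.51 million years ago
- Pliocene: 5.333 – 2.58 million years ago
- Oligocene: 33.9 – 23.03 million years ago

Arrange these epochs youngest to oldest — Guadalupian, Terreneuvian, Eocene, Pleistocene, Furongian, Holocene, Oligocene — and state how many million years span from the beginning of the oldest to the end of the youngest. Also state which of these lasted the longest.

Start ages (Ma): Terreneuvian 538.8, Furongian 497, Guadalupian 273.01, Eocene 56, Oligocene 33.9, Pleistocene 2.58, Holocene 0.0117.
Ordered youngest to oldest: Holocene, Pleistocene, Oligocene, Eocene, Guadalupian, Furongian, Terreneuvian.
Span = 538.8 − 0 = 538.8 Myr.
Durations: Eocene 22.1, Oligocene 10.87, Guadalupian 13.5, Terreneuvian 17.8, Holocene 0.0117, Furongian 11.6, Pleistocene 2.5683 → longest is Eocene (22.1 Myr).

Holocene → Pleistocene → Oligocene → Eocene → Guadalupian → Furongian → Terreneuvian; total span 538.8 Myr; longest is Eocene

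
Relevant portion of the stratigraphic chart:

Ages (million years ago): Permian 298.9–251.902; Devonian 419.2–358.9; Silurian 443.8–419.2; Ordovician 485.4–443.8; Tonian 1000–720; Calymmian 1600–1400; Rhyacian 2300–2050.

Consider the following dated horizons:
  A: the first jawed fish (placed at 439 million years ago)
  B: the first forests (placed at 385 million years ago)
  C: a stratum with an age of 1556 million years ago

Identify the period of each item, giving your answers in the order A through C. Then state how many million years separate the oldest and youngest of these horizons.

A: 439 Ma lies in 443.8–419.2 Ma, so Silurian.
B: 385 Ma lies in 419.2–358.9 Ma, so Devonian.
C: 1556 Ma lies in 1600–1400 Ma, so Calymmian.
Oldest = 1556 Ma, youngest = 385 Ma → span 1171 Myr.

A — Silurian; B — Devonian; C — Calymmian; span 1171 million years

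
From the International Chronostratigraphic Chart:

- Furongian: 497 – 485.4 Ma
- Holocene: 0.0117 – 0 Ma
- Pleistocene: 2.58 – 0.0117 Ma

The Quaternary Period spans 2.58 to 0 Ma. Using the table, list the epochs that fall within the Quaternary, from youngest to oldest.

Holocene, Pleistocene

Epochs with both bounds inside 2.58–0 Ma: Holocene (0.0117–0), Pleistocene (2.58–0.0117).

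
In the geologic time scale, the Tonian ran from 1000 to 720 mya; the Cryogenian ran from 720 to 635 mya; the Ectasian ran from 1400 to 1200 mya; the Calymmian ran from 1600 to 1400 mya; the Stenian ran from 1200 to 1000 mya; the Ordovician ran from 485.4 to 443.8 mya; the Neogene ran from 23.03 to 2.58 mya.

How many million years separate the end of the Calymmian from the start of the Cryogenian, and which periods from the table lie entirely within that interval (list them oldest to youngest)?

680 million years; Ectasian, Stenian, Tonian

End of Calymmian = 1400 Ma; start of Cryogenian = 720 Ma.
Gap = 1400 − 720 = 680 Myr.
Periods wholly inside 1400–720 Ma: Ectasian (1400–1200), Stenian (1200–1000), Tonian (1000–720).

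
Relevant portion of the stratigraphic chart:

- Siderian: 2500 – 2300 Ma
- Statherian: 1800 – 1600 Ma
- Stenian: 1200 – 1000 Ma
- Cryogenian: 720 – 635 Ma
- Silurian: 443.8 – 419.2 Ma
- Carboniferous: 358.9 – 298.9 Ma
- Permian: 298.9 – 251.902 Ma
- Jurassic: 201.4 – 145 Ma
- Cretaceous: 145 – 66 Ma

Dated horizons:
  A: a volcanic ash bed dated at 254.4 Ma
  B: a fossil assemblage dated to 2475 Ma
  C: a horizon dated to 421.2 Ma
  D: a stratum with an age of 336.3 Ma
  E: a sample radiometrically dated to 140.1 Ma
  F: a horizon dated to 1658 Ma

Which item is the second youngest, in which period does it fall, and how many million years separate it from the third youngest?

A, in the Permian; 81.9 million years to D

Sorted youngest-first by Ma: E (140.1), A (254.4), D (336.3), C (421.2), F (1658), B (2475).
The second youngest is A at 254.4 Ma, which lies in 298.9–251.902 Ma: the Permian.
The third youngest is D at 336.3 Ma; separation = |254.4 − 336.3| = 81.9 Myr.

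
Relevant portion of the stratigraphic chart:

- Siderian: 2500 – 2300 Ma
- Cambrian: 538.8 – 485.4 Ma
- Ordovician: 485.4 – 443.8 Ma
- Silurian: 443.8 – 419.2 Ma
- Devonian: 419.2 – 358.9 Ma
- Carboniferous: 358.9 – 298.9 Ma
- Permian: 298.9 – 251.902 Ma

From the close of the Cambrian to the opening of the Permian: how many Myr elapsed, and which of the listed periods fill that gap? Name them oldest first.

186.5 million years; Ordovician, Silurian, Devonian, Carboniferous

End of Cambrian = 485.4 Ma; start of Permian = 298.9 Ma.
Gap = 485.4 − 298.9 = 186.5 Myr.
Periods wholly inside 485.4–298.9 Ma: Ordovician (485.4–443.8), Silurian (443.8–419.2), Devonian (419.2–358.9), Carboniferous (358.9–298.9).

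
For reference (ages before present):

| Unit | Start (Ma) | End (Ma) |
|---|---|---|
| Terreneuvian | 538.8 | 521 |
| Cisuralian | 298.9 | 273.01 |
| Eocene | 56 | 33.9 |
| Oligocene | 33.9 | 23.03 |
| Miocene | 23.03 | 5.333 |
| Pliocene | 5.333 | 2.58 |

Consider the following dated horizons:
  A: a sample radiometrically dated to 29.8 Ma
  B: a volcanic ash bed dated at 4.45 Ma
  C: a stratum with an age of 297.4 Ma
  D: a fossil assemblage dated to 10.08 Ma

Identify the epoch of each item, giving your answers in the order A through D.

A: 29.8 Ma lies in 33.9–23.03 Ma, so Oligocene.
B: 4.45 Ma lies in 5.333–2.58 Ma, so Pliocene.
C: 297.4 Ma lies in 298.9–273.01 Ma, so Cisuralian.
D: 10.08 Ma lies in 23.03–5.333 Ma, so Miocene.

A — Oligocene; B — Pliocene; C — Cisuralian; D — Miocene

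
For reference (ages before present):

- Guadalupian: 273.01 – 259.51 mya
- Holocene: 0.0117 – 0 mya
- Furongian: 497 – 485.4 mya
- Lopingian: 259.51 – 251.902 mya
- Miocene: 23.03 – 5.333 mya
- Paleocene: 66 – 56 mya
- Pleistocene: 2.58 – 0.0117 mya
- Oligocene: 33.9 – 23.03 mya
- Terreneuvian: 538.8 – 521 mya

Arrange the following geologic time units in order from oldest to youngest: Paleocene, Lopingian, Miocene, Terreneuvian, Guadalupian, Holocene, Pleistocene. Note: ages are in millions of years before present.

Sorting by start age (descending Ma, since larger Ma = older): Terreneuvian began 538.8, Guadalupian began 273.01, Lopingian began 259.51, Paleocene began 66, Miocene began 23.03, Pleistocene began 2.58, Holocene began 0.0117.

Terreneuvian → Guadalupian → Lopingian → Paleocene → Miocene → Pleistocene → Holocene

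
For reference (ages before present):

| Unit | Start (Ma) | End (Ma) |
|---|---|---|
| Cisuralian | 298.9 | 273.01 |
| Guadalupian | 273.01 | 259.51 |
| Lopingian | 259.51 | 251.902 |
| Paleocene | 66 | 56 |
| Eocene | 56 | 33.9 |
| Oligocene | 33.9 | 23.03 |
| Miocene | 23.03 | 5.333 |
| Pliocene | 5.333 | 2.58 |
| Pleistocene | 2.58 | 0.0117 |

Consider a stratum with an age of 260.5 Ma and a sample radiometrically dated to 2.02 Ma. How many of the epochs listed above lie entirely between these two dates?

6

The older date is 260.5 Ma and the younger is 2.02 Ma.
Epochs with start < 260.5 and end > 2.02 Ma: Lopingian (259.51–251.902), Paleocene (66–56), Eocene (56–33.9), Oligocene (33.9–23.03), Miocene (23.03–5.333), Pliocene (5.333–2.58).
That is 6 complete epochs.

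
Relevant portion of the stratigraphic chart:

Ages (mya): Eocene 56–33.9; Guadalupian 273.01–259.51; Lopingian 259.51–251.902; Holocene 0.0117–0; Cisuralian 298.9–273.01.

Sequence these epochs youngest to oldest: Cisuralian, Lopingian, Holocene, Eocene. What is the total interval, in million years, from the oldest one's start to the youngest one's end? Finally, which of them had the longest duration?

Start ages (Ma): Cisuralian 298.9, Lopingian 259.51, Eocene 56, Holocene 0.0117.
Ordered youngest to oldest: Holocene, Eocene, Lopingian, Cisuralian.
Span = 298.9 − 0 = 298.9 Myr.
Durations: Cisuralian 25.89, Lopingian 7.608, Eocene 22.1, Holocene 0.0117 → longest is Cisuralian (25.89 Myr).

Holocene, Eocene, Lopingian, Cisuralian; total span 298.9 Myr; longest is Cisuralian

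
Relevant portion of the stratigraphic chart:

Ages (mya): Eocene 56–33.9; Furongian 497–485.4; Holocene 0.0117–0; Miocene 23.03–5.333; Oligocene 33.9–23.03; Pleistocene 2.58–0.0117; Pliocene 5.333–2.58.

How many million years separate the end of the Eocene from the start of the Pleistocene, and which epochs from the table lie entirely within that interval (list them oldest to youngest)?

31.32 million years; Oligocene, Miocene, Pliocene

The Eocene closes at 33.9 Ma and the Pleistocene opens at 2.58 Ma, so the interval is 33.9 − 2.58 = 31.32 Myr.
An epoch fits inside if it starts at or after 33.9 Ma and ends at or before 2.58 Ma; oldest first that gives Oligocene, Miocene, Pliocene.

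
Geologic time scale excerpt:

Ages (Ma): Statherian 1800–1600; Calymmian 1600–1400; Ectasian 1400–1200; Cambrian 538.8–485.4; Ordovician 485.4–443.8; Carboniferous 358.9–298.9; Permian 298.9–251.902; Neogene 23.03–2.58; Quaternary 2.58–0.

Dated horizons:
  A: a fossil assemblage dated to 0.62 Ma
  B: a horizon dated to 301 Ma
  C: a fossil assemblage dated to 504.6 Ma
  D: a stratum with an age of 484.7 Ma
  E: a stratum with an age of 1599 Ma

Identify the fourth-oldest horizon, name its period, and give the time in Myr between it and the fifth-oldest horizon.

Sorted oldest-first by Ma: E (1599), C (504.6), D (484.7), B (301), A (0.62).
The fourth oldest is B at 301 Ma, which lies in 358.9–298.9 Ma: the Carboniferous.
The fifth oldest is A at 0.62 Ma; separation = |301 − 0.62| = 300.38 Myr.

B, in the Carboniferous; 300.38 million years to A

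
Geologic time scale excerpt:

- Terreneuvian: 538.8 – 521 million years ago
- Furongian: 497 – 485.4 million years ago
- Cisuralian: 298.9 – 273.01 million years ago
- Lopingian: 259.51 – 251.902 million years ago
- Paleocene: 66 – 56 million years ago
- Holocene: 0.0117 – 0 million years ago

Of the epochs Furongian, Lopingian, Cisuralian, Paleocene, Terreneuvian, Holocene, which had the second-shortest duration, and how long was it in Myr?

Durations: Furongian 11.6; Lopingian 7.608; Cisuralian 25.89; Paleocene 10; Terreneuvian 17.8; Holocene 0.0117 Myr.
Sorted shortest-first: Holocene (0.0117), Lopingian (7.608), Paleocene (10), Furongian (11.6), Terreneuvian (17.8), Cisuralian (25.89).
The second shortest is Lopingian at 7.608 Myr.

Lopingian, 7.608 million years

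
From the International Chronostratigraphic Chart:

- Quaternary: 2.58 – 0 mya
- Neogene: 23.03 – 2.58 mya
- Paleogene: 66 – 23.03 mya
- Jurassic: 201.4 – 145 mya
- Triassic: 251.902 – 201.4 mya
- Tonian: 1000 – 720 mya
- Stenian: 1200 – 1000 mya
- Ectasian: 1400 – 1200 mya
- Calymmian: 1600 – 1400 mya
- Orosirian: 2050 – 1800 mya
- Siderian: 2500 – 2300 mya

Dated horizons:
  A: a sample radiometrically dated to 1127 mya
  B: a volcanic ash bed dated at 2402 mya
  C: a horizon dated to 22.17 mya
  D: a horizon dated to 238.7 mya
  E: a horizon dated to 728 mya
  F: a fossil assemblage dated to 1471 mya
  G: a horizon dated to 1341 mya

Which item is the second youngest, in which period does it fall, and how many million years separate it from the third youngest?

Smaller Ma means younger, so youngest first: C 22.17 < D 238.7 < E 728 < A 1127 < G 1341 < F 1471 < B 2402.
Counting 2 along gives D (238.7 Ma); the excerpt puts that inside the Triassic, 251.902–201.4 Ma.
Next in line is E (728 Ma), and 728 − 238.7 = 489.3 Myr.

D, in the Triassic; 489.3 million years to E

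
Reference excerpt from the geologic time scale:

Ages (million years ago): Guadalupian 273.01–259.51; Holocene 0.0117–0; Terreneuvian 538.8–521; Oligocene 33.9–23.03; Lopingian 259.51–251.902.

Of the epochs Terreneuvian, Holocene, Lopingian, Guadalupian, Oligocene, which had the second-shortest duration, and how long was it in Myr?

Lopingian, 7.608 million years

Start − end for each: Terreneuvian 538.8 − 521 = 17.8; Holocene 0.0117 − 0 = 0.0117; Lopingian 259.51 − 251.902 = 7.608; Guadalupian 273.01 − 259.51 = 13.5; Oligocene 33.9 − 23.03 = 10.87.
Ranking these from shortest: Holocene < Lopingian < Oligocene < Guadalupian < Terreneuvian.
Position 2 in that ranking is Lopingian, which lasted 7.608 Myr.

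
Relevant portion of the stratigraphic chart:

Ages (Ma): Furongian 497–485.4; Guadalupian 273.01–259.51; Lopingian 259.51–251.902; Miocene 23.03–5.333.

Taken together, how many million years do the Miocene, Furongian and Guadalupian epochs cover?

Duration is start − end for each: (23.03 − 5.333) + (497 − 485.4) + (273.01 − 259.51).
That is 17.697 + 11.6 + 13.5, which totals 42.797 million years.

42.797 million years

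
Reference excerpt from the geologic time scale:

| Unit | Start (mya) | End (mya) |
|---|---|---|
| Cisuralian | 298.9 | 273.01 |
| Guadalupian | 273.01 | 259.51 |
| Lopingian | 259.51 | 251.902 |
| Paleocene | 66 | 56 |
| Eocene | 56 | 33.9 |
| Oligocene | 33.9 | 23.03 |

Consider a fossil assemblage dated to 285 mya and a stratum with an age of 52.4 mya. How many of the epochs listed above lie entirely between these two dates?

3

The older date is 285 Ma and the younger is 52.4 Ma.
Epochs with start < 285 and end > 52.4 Ma: Guadalupian (273.01–259.51), Lopingian (259.51–251.902), Paleocene (66–56).
That is 3 complete epochs.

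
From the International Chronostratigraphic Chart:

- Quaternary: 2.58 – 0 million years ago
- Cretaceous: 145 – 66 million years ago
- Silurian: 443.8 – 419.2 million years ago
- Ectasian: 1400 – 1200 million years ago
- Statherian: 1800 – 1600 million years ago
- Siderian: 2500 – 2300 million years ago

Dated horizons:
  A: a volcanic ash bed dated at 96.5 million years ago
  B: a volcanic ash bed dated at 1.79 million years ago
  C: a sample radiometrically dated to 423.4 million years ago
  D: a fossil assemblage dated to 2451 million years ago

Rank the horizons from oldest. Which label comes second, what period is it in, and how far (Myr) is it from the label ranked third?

Sorted oldest-first by Ma: D (2451), C (423.4), A (96.5), B (1.79).
The second oldest is C at 423.4 Ma, which lies in 443.8–419.2 Ma: the Silurian.
The third oldest is A at 96.5 Ma; separation = |423.4 − 96.5| = 326.9 Myr.

C, in the Silurian; 326.9 million years to A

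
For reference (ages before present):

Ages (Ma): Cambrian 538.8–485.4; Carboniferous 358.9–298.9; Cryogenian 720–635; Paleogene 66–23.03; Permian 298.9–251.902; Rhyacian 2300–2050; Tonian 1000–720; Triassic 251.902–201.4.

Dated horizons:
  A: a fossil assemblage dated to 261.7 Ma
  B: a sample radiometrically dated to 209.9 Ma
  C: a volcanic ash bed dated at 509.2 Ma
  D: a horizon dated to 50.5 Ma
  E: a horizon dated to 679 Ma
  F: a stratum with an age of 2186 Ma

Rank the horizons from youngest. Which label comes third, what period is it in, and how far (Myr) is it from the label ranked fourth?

A, in the Permian; 247.5 million years to C

Sorted youngest-first by Ma: D (50.5), B (209.9), A (261.7), C (509.2), E (679), F (2186).
The third youngest is A at 261.7 Ma, which lies in 298.9–251.902 Ma: the Permian.
The fourth youngest is C at 509.2 Ma; separation = |261.7 − 509.2| = 247.5 Myr.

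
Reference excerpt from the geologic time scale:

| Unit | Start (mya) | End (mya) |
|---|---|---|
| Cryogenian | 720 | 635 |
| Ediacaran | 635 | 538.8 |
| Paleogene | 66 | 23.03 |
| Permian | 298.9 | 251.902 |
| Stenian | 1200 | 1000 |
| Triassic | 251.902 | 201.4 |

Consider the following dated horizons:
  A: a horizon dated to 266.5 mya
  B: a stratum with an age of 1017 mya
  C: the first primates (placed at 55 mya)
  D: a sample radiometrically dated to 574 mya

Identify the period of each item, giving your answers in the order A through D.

A: 266.5 Ma lies in 298.9–251.902 Ma, so Permian.
B: 1017 Ma lies in 1200–1000 Ma, so Stenian.
C: 55 Ma lies in 66–23.03 Ma, so Paleogene.
D: 574 Ma lies in 635–538.8 Ma, so Ediacaran.

A — Permian; B — Stenian; C — Paleogene; D — Ediacaran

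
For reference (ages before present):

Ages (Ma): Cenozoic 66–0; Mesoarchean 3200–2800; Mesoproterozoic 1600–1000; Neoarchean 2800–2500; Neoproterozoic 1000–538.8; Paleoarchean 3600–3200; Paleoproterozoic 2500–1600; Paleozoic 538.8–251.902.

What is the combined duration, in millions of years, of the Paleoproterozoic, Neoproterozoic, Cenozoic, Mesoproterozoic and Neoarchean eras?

2327.2 million years

Duration is start − end for each: (2500 − 1600) + (1000 − 538.8) + (66 − 0) + (1600 − 1000) + (2800 − 2500).
That is 900 + 461.2 + 66 + 600 + 300, which totals 2327.2 million years.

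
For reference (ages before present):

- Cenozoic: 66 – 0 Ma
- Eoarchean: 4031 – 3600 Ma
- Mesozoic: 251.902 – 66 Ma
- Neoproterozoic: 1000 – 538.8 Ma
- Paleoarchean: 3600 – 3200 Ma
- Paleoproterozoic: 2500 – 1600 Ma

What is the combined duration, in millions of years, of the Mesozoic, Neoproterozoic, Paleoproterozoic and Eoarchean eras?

1978.102 million years

Each duration: Mesozoic = 185.902; Neoproterozoic = 461.2; Paleoproterozoic = 900; Eoarchean = 431.
Sum: 185.902 + 461.2 + 900 + 431 = 1978.102 Myr.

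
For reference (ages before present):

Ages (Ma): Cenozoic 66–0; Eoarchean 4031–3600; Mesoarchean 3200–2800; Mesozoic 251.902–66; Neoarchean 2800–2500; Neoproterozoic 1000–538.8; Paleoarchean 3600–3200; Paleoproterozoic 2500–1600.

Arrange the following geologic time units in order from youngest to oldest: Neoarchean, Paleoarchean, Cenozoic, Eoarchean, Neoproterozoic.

Cenozoic, then Neoproterozoic, then Neoarchean, then Paleoarchean, then Eoarchean

Sorting by start age (ascending Ma, since larger Ma = older): Cenozoic began 66, Neoproterozoic began 1000, Neoarchean began 2800, Paleoarchean began 3600, Eoarchean began 4031.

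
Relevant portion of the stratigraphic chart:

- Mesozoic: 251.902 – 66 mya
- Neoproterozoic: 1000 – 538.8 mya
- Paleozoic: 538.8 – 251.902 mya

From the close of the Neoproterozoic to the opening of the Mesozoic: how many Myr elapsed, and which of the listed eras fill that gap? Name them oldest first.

The Neoproterozoic closes at 538.8 Ma and the Mesozoic opens at 251.902 Ma, so the interval is 538.8 − 251.902 = 286.898 Myr.
An era fits inside if it starts at or after 538.8 Ma and ends at or before 251.902 Ma; oldest first that gives Paleozoic.

286.898 million years; Paleozoic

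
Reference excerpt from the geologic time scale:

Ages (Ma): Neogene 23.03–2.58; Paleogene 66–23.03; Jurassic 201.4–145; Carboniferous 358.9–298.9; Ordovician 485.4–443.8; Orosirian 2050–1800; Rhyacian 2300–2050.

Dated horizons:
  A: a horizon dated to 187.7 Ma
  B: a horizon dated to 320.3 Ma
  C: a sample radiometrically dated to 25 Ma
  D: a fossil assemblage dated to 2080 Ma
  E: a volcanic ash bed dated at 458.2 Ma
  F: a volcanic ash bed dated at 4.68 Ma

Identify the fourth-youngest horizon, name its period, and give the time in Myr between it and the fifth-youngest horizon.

Sorted youngest-first by Ma: F (4.68), C (25), A (187.7), B (320.3), E (458.2), D (2080).
The fourth youngest is B at 320.3 Ma, which lies in 358.9–298.9 Ma: the Carboniferous.
The fifth youngest is E at 458.2 Ma; separation = |320.3 − 458.2| = 137.9 Myr.

B, in the Carboniferous; 137.9 million years to E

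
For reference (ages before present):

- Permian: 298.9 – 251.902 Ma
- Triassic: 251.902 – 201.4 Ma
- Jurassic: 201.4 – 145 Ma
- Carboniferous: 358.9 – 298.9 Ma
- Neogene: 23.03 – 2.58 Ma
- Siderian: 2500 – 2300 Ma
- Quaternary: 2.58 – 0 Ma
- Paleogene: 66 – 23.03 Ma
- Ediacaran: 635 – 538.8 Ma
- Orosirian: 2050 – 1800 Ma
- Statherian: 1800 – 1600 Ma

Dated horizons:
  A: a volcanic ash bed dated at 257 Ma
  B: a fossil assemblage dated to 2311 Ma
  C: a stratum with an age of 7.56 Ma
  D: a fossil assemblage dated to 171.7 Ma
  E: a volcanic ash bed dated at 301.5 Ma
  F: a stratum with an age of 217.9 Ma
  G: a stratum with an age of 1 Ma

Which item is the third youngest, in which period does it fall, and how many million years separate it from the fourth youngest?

Smaller Ma means younger, so youngest first: G 1 < C 7.56 < D 171.7 < F 217.9 < A 257 < E 301.5 < B 2311.
Counting 3 along gives D (171.7 Ma); the excerpt puts that inside the Jurassic, 201.4–145 Ma.
Next in line is F (217.9 Ma), and 217.9 − 171.7 = 46.2 Myr.

D, in the Jurassic; 46.2 million years to F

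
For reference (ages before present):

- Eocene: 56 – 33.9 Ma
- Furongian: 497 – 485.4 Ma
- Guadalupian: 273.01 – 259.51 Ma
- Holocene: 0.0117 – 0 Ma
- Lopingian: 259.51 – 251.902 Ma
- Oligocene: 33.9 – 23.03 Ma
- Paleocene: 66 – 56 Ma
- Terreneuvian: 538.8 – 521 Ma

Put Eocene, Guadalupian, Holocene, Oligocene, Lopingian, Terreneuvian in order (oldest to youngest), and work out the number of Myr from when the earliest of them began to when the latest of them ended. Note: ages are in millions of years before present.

Start ages (Ma): Terreneuvian 538.8, Guadalupian 273.01, Lopingian 259.51, Eocene 56, Oligocene 33.9, Holocene 0.0117.
Ordered oldest to youngest: Terreneuvian, Guadalupian, Lopingian, Eocene, Oligocene, Holocene.
Span = 538.8 − 0 = 538.8 Myr.

Terreneuvian, Guadalupian, Lopingian, Eocene, Oligocene, Holocene; total span 538.8 Myr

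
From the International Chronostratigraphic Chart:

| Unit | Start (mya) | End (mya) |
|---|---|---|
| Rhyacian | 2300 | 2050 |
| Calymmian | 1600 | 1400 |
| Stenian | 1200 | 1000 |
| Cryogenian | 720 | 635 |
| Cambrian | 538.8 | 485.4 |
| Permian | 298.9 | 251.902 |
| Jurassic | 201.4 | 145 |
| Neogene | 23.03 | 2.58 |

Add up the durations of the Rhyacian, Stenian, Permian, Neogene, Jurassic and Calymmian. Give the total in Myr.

773.848 million years

Each duration: Rhyacian = 250; Stenian = 200; Permian = 46.998; Neogene = 20.45; Jurassic = 56.4; Calymmian = 200.
Sum: 250 + 200 + 46.998 + 20.45 + 56.4 + 200 = 773.848 Myr.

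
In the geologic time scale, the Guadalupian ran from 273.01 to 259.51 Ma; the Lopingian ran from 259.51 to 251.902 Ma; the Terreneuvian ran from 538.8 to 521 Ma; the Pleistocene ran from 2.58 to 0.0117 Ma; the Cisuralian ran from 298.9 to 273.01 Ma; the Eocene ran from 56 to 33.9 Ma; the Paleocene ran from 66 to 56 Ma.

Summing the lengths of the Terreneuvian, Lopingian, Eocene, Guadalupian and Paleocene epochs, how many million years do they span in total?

71.008 million years

Duration is start − end for each: (538.8 − 521) + (259.51 − 251.902) + (56 − 33.9) + (273.01 − 259.51) + (66 − 56).
That is 17.8 + 7.608 + 22.1 + 13.5 + 10, which totals 71.008 million years.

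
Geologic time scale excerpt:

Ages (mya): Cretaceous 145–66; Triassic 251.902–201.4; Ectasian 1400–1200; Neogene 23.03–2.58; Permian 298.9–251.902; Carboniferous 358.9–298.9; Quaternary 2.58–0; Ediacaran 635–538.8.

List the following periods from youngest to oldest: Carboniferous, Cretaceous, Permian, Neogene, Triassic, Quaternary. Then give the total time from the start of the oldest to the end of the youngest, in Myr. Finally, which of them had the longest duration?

Start ages (Ma): Carboniferous 358.9, Permian 298.9, Triassic 251.902, Cretaceous 145, Neogene 23.03, Quaternary 2.58.
Ordered youngest to oldest: Quaternary, Neogene, Cretaceous, Triassic, Permian, Carboniferous.
Span = 358.9 − 0 = 358.9 Myr.
Durations: Permian 46.998, Quaternary 2.58, Neogene 20.45, Cretaceous 79, Triassic 50.502, Carboniferous 60 → longest is Cretaceous (79 Myr).

Quaternary, Neogene, Cretaceous, Triassic, Permian, Carboniferous; total span 358.9 Myr; longest is Cretaceous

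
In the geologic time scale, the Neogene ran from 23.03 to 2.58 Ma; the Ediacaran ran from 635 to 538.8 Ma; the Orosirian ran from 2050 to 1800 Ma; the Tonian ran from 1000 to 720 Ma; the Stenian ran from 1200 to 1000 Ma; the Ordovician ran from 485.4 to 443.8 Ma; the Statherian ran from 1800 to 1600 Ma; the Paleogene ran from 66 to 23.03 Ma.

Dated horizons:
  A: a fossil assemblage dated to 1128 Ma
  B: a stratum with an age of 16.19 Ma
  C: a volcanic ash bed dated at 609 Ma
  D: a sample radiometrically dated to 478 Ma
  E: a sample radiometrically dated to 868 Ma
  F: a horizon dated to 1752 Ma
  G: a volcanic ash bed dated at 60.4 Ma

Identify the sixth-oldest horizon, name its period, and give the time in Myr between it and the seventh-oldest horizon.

G, in the Paleogene; 44.21 million years to B

Sorted oldest-first by Ma: F (1752), A (1128), E (868), C (609), D (478), G (60.4), B (16.19).
The sixth oldest is G at 60.4 Ma, which lies in 66–23.03 Ma: the Paleogene.
The seventh oldest is B at 16.19 Ma; separation = |60.4 − 16.19| = 44.21 Myr.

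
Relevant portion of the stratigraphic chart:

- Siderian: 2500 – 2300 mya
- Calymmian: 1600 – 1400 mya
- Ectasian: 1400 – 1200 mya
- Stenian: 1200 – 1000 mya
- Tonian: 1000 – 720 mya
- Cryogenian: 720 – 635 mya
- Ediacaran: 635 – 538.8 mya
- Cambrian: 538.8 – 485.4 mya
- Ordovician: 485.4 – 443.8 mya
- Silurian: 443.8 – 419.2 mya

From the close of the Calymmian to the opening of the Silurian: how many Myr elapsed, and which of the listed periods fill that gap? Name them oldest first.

956.2 million years; Ectasian, Stenian, Tonian, Cryogenian, Ediacaran, Cambrian, Ordovician

End of Calymmian = 1400 Ma; start of Silurian = 443.8 Ma.
Gap = 1400 − 443.8 = 956.2 Myr.
Periods wholly inside 1400–443.8 Ma: Ectasian (1400–1200), Stenian (1200–1000), Tonian (1000–720), Cryogenian (720–635), Ediacaran (635–538.8), Cambrian (538.8–485.4), Ordovician (485.4–443.8).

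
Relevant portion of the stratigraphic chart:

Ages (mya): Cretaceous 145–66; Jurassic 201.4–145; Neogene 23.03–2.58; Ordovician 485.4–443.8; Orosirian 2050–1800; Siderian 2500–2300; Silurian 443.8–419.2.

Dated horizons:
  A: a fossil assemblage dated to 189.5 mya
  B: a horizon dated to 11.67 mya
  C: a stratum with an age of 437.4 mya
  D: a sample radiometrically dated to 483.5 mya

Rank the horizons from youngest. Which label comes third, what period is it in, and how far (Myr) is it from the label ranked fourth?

C, in the Silurian; 46.1 million years to D

Sorted youngest-first by Ma: B (11.67), A (189.5), C (437.4), D (483.5).
The third youngest is C at 437.4 Ma, which lies in 443.8–419.2 Ma: the Silurian.
The fourth youngest is D at 483.5 Ma; separation = |437.4 − 483.5| = 46.1 Myr.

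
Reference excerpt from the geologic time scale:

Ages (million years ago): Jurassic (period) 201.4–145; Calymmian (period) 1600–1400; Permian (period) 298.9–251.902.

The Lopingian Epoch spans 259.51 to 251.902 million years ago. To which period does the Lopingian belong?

Permian

The Lopingian (259.51–251.902 Ma) lies entirely within 298.9–251.902 Ma, the Permian Period.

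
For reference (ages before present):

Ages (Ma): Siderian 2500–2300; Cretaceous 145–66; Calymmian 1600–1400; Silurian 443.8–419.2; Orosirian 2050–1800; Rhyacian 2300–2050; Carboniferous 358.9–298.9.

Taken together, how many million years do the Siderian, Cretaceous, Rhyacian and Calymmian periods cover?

Each duration: Siderian = 200; Cretaceous = 79; Rhyacian = 250; Calymmian = 200.
Sum: 200 + 79 + 250 + 200 = 729 Myr.

729 million years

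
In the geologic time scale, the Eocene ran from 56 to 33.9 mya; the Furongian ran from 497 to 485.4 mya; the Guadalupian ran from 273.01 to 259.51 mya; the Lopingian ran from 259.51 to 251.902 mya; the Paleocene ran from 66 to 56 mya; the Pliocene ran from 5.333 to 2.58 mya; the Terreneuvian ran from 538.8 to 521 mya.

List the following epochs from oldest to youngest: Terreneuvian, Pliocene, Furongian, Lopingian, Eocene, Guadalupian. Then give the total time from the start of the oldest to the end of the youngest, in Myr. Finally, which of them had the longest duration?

Terreneuvian → Furongian → Guadalupian → Lopingian → Eocene → Pliocene; total span 536.22 Myr; longest is Eocene

Start ages (Ma): Terreneuvian 538.8, Furongian 497, Guadalupian 273.01, Lopingian 259.51, Eocene 56, Pliocene 5.333.
Ordered oldest to youngest: Terreneuvian, Furongian, Guadalupian, Lopingian, Eocene, Pliocene.
Span = 538.8 − 2.58 = 536.22 Myr.
Durations: Furongian 11.6, Lopingian 7.608, Terreneuvian 17.8, Eocene 22.1, Pliocene 2.753, Guadalupian 13.5 → longest is Eocene (22.1 Myr).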